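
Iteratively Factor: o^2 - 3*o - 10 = (o + 2)*(o - 5)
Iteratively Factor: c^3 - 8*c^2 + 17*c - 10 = (c - 1)*(c^2 - 7*c + 10) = (c - 2)*(c - 1)*(c - 5)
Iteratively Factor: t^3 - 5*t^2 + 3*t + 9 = (t - 3)*(t^2 - 2*t - 3) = (t - 3)*(t + 1)*(t - 3)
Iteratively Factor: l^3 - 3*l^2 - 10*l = (l - 5)*(l^2 + 2*l) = l*(l - 5)*(l + 2)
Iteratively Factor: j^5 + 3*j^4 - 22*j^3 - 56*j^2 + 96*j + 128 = (j - 4)*(j^4 + 7*j^3 + 6*j^2 - 32*j - 32) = (j - 4)*(j + 1)*(j^3 + 6*j^2 - 32) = (j - 4)*(j - 2)*(j + 1)*(j^2 + 8*j + 16) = (j - 4)*(j - 2)*(j + 1)*(j + 4)*(j + 4)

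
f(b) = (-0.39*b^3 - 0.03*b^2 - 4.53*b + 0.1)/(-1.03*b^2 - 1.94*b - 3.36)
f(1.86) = 1.04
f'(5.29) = 0.30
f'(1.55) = 0.29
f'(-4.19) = 0.08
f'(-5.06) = 0.16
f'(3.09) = 0.25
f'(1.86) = 0.26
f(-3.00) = -3.52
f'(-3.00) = -0.00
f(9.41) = 3.28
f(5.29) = 1.94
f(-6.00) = -3.83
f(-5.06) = -3.65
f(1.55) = 0.96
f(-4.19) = -3.55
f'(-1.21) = 1.91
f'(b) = (2.06*b + 1.94)*(-0.39*b^3 - 0.03*b^2 - 4.53*b + 0.1)/(-1.03*b^2 - 1.94*b - 3.36)^2 + (-1.17*b^2 - 0.06*b - 4.53)/(-1.03*b^2 - 1.94*b - 3.36)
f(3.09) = 1.34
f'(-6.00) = 0.22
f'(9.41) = 0.34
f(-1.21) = -2.47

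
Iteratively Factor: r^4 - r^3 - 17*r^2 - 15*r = (r + 1)*(r^3 - 2*r^2 - 15*r) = r*(r + 1)*(r^2 - 2*r - 15) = r*(r + 1)*(r + 3)*(r - 5)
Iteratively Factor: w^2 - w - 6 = (w - 3)*(w + 2)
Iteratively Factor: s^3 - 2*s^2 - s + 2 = (s - 1)*(s^2 - s - 2) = (s - 2)*(s - 1)*(s + 1)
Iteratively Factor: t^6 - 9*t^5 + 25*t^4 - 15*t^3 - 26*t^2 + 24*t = (t)*(t^5 - 9*t^4 + 25*t^3 - 15*t^2 - 26*t + 24) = t*(t - 1)*(t^4 - 8*t^3 + 17*t^2 + 2*t - 24) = t*(t - 3)*(t - 1)*(t^3 - 5*t^2 + 2*t + 8) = t*(t - 4)*(t - 3)*(t - 1)*(t^2 - t - 2) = t*(t - 4)*(t - 3)*(t - 1)*(t + 1)*(t - 2)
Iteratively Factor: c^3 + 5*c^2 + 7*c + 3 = (c + 1)*(c^2 + 4*c + 3) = (c + 1)*(c + 3)*(c + 1)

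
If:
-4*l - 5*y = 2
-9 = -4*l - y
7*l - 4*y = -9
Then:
No Solution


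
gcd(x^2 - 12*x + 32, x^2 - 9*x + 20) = x - 4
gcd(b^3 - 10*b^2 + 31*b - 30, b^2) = 1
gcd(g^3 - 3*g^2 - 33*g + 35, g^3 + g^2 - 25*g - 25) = g + 5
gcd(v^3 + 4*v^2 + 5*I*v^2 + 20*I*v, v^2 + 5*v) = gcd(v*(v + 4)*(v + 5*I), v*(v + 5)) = v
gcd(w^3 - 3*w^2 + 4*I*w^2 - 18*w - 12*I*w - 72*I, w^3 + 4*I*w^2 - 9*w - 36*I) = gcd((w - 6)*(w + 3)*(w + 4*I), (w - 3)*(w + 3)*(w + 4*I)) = w^2 + w*(3 + 4*I) + 12*I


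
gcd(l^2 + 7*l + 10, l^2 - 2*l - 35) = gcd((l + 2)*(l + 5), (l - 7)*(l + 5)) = l + 5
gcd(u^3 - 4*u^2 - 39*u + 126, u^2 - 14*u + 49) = u - 7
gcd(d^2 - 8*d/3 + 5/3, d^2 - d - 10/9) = d - 5/3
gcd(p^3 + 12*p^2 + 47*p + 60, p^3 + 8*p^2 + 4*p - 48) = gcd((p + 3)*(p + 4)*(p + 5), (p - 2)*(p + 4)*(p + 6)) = p + 4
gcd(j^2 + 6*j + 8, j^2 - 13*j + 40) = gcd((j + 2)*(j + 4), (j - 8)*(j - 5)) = 1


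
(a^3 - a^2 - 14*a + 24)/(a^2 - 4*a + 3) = (a^2 + 2*a - 8)/(a - 1)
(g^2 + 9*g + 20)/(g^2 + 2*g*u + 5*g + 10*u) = (g + 4)/(g + 2*u)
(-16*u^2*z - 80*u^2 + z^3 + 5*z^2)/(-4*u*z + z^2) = 4*u + 20*u/z + z + 5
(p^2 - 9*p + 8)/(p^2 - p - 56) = (p - 1)/(p + 7)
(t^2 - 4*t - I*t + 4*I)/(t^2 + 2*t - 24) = (t - I)/(t + 6)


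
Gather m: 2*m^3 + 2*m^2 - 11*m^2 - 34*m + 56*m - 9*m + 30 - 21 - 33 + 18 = 2*m^3 - 9*m^2 + 13*m - 6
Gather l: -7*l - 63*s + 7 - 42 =-7*l - 63*s - 35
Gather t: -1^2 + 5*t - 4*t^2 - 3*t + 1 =-4*t^2 + 2*t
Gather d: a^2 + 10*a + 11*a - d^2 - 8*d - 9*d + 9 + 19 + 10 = a^2 + 21*a - d^2 - 17*d + 38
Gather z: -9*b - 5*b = -14*b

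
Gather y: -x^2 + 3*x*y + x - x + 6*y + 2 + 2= -x^2 + y*(3*x + 6) + 4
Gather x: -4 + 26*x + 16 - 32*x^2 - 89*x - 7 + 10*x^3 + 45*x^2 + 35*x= 10*x^3 + 13*x^2 - 28*x + 5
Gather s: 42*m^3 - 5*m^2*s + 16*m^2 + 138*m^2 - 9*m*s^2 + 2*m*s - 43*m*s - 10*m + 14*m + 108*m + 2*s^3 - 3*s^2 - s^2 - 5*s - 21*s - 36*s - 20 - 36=42*m^3 + 154*m^2 + 112*m + 2*s^3 + s^2*(-9*m - 4) + s*(-5*m^2 - 41*m - 62) - 56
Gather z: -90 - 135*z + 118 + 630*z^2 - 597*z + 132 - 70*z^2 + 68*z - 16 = 560*z^2 - 664*z + 144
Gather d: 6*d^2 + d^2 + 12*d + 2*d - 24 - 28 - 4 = 7*d^2 + 14*d - 56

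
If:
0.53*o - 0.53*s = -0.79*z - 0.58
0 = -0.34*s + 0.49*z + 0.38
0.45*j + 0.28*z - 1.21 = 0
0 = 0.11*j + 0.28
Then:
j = -2.55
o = -0.39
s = 13.24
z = 8.41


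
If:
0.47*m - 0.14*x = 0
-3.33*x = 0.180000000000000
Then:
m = -0.02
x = -0.05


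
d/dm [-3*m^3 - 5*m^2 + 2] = m*(-9*m - 10)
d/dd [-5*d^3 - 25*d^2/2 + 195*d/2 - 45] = -15*d^2 - 25*d + 195/2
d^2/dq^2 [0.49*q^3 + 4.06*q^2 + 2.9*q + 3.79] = 2.94*q + 8.12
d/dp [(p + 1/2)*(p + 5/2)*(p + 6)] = 3*p^2 + 18*p + 77/4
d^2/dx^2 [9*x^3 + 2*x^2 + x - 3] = 54*x + 4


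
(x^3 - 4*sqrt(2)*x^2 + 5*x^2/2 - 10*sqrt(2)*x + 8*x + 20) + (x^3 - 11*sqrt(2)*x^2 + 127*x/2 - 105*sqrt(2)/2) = 2*x^3 - 15*sqrt(2)*x^2 + 5*x^2/2 - 10*sqrt(2)*x + 143*x/2 - 105*sqrt(2)/2 + 20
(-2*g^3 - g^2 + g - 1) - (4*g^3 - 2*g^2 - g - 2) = -6*g^3 + g^2 + 2*g + 1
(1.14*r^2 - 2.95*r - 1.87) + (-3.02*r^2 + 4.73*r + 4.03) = -1.88*r^2 + 1.78*r + 2.16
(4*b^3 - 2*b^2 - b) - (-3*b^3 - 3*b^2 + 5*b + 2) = 7*b^3 + b^2 - 6*b - 2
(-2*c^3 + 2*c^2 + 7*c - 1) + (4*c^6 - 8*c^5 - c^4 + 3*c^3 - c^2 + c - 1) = 4*c^6 - 8*c^5 - c^4 + c^3 + c^2 + 8*c - 2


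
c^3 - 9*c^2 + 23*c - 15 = (c - 5)*(c - 3)*(c - 1)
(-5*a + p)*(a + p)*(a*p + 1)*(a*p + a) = -5*a^4*p^2 - 5*a^4*p - 4*a^3*p^3 - 4*a^3*p^2 - 5*a^3*p - 5*a^3 + a^2*p^4 + a^2*p^3 - 4*a^2*p^2 - 4*a^2*p + a*p^3 + a*p^2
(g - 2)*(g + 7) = g^2 + 5*g - 14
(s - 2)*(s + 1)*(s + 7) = s^3 + 6*s^2 - 9*s - 14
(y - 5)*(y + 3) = y^2 - 2*y - 15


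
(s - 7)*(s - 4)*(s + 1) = s^3 - 10*s^2 + 17*s + 28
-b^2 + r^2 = (-b + r)*(b + r)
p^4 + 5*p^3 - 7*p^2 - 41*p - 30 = (p - 3)*(p + 1)*(p + 2)*(p + 5)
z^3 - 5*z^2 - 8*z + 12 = (z - 6)*(z - 1)*(z + 2)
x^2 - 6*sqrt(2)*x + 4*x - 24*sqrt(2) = (x + 4)*(x - 6*sqrt(2))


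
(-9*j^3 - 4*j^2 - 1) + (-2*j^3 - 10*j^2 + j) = -11*j^3 - 14*j^2 + j - 1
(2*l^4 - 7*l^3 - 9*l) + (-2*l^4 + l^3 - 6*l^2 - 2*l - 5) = -6*l^3 - 6*l^2 - 11*l - 5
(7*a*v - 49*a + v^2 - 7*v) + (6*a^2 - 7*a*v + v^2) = 6*a^2 - 49*a + 2*v^2 - 7*v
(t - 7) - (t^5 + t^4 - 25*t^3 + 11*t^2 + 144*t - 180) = -t^5 - t^4 + 25*t^3 - 11*t^2 - 143*t + 173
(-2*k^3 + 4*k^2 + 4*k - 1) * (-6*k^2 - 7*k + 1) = 12*k^5 - 10*k^4 - 54*k^3 - 18*k^2 + 11*k - 1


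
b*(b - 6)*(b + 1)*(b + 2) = b^4 - 3*b^3 - 16*b^2 - 12*b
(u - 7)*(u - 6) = u^2 - 13*u + 42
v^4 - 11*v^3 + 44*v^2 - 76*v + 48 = (v - 4)*(v - 3)*(v - 2)^2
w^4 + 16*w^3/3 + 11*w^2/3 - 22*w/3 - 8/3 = (w - 1)*(w + 1/3)*(w + 2)*(w + 4)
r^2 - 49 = (r - 7)*(r + 7)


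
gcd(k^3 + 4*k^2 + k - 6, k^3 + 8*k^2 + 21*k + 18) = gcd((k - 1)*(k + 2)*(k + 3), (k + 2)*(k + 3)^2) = k^2 + 5*k + 6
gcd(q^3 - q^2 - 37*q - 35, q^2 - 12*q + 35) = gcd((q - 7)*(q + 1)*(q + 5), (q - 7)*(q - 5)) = q - 7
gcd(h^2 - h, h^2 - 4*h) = h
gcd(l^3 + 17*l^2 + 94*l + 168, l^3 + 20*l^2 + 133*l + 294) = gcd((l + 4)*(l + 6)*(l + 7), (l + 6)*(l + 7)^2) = l^2 + 13*l + 42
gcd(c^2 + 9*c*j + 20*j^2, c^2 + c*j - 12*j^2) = c + 4*j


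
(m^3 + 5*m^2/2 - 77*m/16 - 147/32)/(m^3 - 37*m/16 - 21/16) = (m + 7/2)/(m + 1)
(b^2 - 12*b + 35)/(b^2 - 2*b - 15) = (b - 7)/(b + 3)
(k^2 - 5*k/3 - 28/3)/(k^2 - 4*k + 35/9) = 3*(3*k^2 - 5*k - 28)/(9*k^2 - 36*k + 35)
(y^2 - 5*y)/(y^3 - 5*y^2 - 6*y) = (5 - y)/(-y^2 + 5*y + 6)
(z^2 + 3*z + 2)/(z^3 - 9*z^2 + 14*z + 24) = (z + 2)/(z^2 - 10*z + 24)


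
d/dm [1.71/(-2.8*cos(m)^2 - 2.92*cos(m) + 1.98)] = -(9.576*cos(m) + 4.9932)*sin(m)/(2.8*cos(m)^2 + 2.92*cos(m) - 1.98)^2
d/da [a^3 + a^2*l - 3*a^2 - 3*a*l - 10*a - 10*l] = 3*a^2 + 2*a*l - 6*a - 3*l - 10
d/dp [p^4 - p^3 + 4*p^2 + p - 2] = 4*p^3 - 3*p^2 + 8*p + 1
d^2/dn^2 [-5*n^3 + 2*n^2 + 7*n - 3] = 4 - 30*n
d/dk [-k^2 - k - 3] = -2*k - 1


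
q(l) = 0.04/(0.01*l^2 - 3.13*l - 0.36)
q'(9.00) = 0.00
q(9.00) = -0.00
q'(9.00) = 0.00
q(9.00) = -0.00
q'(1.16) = 0.01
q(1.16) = -0.01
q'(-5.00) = 0.00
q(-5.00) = 0.00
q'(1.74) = 0.00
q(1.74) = -0.01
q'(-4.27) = 0.00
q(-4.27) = 0.00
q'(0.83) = 0.01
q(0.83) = -0.01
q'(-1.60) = 0.01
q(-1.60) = 0.01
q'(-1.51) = 0.01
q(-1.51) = 0.01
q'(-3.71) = 0.00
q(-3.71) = 0.00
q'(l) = 0.04*(3.13 - 0.02*l)/(0.01*l^2 - 3.13*l - 0.36)^2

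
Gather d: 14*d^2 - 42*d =14*d^2 - 42*d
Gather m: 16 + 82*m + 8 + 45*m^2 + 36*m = 45*m^2 + 118*m + 24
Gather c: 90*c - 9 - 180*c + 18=9 - 90*c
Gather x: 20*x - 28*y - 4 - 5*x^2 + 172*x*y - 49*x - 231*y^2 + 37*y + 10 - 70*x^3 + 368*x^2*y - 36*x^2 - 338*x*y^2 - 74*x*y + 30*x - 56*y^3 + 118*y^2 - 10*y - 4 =-70*x^3 + x^2*(368*y - 41) + x*(-338*y^2 + 98*y + 1) - 56*y^3 - 113*y^2 - y + 2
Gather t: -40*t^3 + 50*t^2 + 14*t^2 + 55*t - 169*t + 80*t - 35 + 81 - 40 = -40*t^3 + 64*t^2 - 34*t + 6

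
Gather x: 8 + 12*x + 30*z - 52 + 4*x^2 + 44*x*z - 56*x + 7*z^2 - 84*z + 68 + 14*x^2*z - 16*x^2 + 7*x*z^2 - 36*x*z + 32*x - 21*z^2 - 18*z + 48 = x^2*(14*z - 12) + x*(7*z^2 + 8*z - 12) - 14*z^2 - 72*z + 72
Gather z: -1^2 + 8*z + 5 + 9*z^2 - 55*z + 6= 9*z^2 - 47*z + 10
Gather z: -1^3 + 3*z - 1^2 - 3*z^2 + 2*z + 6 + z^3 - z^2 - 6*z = z^3 - 4*z^2 - z + 4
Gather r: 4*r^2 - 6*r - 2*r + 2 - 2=4*r^2 - 8*r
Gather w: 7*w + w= 8*w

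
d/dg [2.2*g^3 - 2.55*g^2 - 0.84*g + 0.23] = 6.6*g^2 - 5.1*g - 0.84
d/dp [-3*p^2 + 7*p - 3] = 7 - 6*p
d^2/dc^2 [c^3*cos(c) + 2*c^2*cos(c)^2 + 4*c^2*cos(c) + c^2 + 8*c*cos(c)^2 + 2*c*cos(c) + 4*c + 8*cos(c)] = -c^3*cos(c) - 6*c^2*sin(c) - 4*c^2*cos(c) - 4*c^2*cos(2*c) - 16*c*sin(c) - 8*c*sin(2*c) + 4*c*cos(c) - 16*c*cos(2*c) - 4*sin(c) - 16*sin(2*c) + 2*cos(2*c) + 4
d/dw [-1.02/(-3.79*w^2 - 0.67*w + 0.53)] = (-7.7316*w - 0.6834)/(3.79*w^2 + 0.67*w - 0.53)^2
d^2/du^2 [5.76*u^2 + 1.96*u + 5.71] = 11.5200000000000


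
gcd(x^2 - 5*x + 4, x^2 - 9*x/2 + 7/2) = x - 1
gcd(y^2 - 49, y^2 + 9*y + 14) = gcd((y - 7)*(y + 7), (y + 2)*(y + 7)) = y + 7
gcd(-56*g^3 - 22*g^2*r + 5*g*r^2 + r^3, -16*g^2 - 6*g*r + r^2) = 2*g + r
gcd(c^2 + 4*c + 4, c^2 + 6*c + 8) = c + 2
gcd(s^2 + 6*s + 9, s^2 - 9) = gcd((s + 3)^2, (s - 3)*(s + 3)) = s + 3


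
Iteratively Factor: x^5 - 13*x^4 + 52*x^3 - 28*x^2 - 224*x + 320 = (x - 4)*(x^4 - 9*x^3 + 16*x^2 + 36*x - 80) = (x - 4)*(x + 2)*(x^3 - 11*x^2 + 38*x - 40) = (x - 4)*(x - 2)*(x + 2)*(x^2 - 9*x + 20) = (x - 4)^2*(x - 2)*(x + 2)*(x - 5)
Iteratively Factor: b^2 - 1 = (b - 1)*(b + 1)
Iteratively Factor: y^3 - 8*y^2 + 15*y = (y - 5)*(y^2 - 3*y) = y*(y - 5)*(y - 3)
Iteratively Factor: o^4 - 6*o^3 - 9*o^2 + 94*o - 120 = (o - 3)*(o^3 - 3*o^2 - 18*o + 40) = (o - 3)*(o + 4)*(o^2 - 7*o + 10) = (o - 5)*(o - 3)*(o + 4)*(o - 2)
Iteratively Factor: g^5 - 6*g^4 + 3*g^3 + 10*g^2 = (g - 2)*(g^4 - 4*g^3 - 5*g^2) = (g - 5)*(g - 2)*(g^3 + g^2) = g*(g - 5)*(g - 2)*(g^2 + g) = g*(g - 5)*(g - 2)*(g + 1)*(g)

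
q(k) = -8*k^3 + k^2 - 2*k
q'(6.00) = -854.00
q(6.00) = -1704.00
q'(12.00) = -3434.00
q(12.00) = -13704.00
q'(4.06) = -389.49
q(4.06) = -527.02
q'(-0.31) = -4.93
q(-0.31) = 0.95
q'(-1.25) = -42.00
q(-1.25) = 19.69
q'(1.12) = -29.87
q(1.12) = -12.23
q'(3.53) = -294.00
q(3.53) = -346.49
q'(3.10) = -226.44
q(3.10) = -234.92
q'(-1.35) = -48.44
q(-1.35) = 24.21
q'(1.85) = -80.44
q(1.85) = -50.93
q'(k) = -24*k^2 + 2*k - 2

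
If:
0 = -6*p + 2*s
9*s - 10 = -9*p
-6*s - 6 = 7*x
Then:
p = 5/18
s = 5/6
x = -11/7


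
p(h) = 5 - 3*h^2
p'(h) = -6*h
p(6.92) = -138.66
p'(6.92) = -41.52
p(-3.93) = -41.33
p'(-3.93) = 23.58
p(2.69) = -16.71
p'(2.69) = -16.14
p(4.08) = -44.94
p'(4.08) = -24.48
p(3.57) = -33.23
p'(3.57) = -21.42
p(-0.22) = 4.85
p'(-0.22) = 1.32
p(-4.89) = -66.74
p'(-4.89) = 29.34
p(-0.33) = 4.67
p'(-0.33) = 1.98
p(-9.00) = -238.00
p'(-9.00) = 54.00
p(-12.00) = -427.00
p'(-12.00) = 72.00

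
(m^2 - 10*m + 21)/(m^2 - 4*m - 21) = (m - 3)/(m + 3)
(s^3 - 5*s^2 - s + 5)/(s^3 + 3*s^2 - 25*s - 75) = (s^2 - 1)/(s^2 + 8*s + 15)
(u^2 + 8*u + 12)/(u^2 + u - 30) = (u + 2)/(u - 5)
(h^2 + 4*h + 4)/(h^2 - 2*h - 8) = (h + 2)/(h - 4)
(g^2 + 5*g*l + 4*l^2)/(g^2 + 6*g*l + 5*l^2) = (g + 4*l)/(g + 5*l)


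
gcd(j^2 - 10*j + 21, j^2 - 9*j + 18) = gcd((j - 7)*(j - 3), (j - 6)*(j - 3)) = j - 3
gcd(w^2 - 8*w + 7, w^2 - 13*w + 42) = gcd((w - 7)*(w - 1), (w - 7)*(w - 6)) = w - 7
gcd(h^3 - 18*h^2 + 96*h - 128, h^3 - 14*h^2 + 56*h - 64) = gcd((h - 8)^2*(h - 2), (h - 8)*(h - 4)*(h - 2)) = h^2 - 10*h + 16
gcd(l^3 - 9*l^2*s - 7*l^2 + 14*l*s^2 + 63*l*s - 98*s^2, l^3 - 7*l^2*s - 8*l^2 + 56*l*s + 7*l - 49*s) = -l^2 + 7*l*s + 7*l - 49*s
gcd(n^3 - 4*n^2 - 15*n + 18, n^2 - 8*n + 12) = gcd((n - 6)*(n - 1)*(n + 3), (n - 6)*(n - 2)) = n - 6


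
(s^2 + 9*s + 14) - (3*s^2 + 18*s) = -2*s^2 - 9*s + 14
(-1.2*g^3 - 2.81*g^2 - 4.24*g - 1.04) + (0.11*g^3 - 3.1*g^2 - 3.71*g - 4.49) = -1.09*g^3 - 5.91*g^2 - 7.95*g - 5.53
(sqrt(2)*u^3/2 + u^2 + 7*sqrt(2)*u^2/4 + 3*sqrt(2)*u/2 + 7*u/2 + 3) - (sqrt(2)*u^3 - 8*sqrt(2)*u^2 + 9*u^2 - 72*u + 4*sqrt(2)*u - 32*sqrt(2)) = -sqrt(2)*u^3/2 - 8*u^2 + 39*sqrt(2)*u^2/4 - 5*sqrt(2)*u/2 + 151*u/2 + 3 + 32*sqrt(2)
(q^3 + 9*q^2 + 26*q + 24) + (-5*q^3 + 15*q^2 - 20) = -4*q^3 + 24*q^2 + 26*q + 4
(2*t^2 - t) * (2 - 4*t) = -8*t^3 + 8*t^2 - 2*t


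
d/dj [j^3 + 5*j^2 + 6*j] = 3*j^2 + 10*j + 6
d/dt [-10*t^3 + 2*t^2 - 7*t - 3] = -30*t^2 + 4*t - 7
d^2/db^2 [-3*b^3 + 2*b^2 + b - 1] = 4 - 18*b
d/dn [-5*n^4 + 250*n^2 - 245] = 20*n*(25 - n^2)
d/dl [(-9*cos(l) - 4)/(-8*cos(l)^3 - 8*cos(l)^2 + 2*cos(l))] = 2*(18*cos(l)^3 + 21*cos(l)^2 + 8*cos(l) - 1)*sin(l)/((-4*sin(l)^2 + 4*cos(l) + 3)^2*cos(l)^2)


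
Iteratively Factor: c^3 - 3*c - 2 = (c + 1)*(c^2 - c - 2) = (c + 1)^2*(c - 2)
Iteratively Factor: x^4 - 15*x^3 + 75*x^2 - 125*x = (x - 5)*(x^3 - 10*x^2 + 25*x) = (x - 5)^2*(x^2 - 5*x) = (x - 5)^3*(x)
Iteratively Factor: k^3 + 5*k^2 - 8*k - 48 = (k - 3)*(k^2 + 8*k + 16) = (k - 3)*(k + 4)*(k + 4)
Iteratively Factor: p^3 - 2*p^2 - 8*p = (p)*(p^2 - 2*p - 8) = p*(p - 4)*(p + 2)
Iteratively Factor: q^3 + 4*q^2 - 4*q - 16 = (q - 2)*(q^2 + 6*q + 8) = (q - 2)*(q + 4)*(q + 2)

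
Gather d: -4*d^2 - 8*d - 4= -4*d^2 - 8*d - 4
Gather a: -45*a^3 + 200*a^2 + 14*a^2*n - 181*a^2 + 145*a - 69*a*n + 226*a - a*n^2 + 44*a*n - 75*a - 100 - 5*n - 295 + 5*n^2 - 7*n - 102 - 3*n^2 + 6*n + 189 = -45*a^3 + a^2*(14*n + 19) + a*(-n^2 - 25*n + 296) + 2*n^2 - 6*n - 308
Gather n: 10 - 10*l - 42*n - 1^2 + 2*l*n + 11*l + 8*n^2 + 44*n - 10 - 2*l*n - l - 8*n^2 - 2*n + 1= 0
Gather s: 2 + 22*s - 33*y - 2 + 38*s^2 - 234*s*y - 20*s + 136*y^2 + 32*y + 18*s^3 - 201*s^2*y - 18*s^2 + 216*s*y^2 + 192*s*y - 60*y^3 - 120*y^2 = 18*s^3 + s^2*(20 - 201*y) + s*(216*y^2 - 42*y + 2) - 60*y^3 + 16*y^2 - y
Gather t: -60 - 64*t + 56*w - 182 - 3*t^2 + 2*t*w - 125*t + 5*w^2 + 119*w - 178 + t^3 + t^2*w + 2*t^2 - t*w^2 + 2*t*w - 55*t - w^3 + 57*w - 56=t^3 + t^2*(w - 1) + t*(-w^2 + 4*w - 244) - w^3 + 5*w^2 + 232*w - 476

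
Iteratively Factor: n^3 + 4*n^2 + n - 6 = (n + 3)*(n^2 + n - 2) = (n + 2)*(n + 3)*(n - 1)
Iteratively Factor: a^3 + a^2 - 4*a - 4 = (a + 1)*(a^2 - 4) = (a + 1)*(a + 2)*(a - 2)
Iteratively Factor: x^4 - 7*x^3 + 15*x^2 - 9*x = (x - 3)*(x^3 - 4*x^2 + 3*x) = (x - 3)*(x - 1)*(x^2 - 3*x) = x*(x - 3)*(x - 1)*(x - 3)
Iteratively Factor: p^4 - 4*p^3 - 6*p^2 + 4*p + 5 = (p - 1)*(p^3 - 3*p^2 - 9*p - 5) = (p - 1)*(p + 1)*(p^2 - 4*p - 5) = (p - 1)*(p + 1)^2*(p - 5)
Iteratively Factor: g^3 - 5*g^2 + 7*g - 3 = (g - 1)*(g^2 - 4*g + 3) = (g - 1)^2*(g - 3)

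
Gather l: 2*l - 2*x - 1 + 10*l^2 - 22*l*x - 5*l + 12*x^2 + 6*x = 10*l^2 + l*(-22*x - 3) + 12*x^2 + 4*x - 1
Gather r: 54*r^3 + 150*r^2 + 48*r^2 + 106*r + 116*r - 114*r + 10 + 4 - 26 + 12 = 54*r^3 + 198*r^2 + 108*r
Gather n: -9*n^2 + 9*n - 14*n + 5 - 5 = -9*n^2 - 5*n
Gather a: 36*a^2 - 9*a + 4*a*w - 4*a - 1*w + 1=36*a^2 + a*(4*w - 13) - w + 1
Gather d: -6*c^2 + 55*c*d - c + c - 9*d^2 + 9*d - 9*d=-6*c^2 + 55*c*d - 9*d^2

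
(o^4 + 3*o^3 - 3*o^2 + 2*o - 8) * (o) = o^5 + 3*o^4 - 3*o^3 + 2*o^2 - 8*o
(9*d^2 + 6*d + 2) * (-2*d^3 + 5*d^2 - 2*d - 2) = -18*d^5 + 33*d^4 + 8*d^3 - 20*d^2 - 16*d - 4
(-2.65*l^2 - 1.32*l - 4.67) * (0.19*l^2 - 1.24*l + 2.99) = -0.5035*l^4 + 3.0352*l^3 - 7.174*l^2 + 1.844*l - 13.9633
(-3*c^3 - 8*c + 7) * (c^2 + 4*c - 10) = -3*c^5 - 12*c^4 + 22*c^3 - 25*c^2 + 108*c - 70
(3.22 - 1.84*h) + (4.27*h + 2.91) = 2.43*h + 6.13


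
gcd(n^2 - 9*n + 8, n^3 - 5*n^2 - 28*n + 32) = n^2 - 9*n + 8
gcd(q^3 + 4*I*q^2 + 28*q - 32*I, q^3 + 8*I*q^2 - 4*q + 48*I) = q - 2*I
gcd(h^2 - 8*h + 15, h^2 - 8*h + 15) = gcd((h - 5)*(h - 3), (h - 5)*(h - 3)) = h^2 - 8*h + 15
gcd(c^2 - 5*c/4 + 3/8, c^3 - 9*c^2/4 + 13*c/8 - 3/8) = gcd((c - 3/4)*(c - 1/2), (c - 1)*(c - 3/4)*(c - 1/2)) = c^2 - 5*c/4 + 3/8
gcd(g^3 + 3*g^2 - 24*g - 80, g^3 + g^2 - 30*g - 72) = g + 4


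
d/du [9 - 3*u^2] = -6*u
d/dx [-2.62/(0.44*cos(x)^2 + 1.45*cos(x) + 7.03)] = -(2.3056*cos(x) + 3.799)*sin(x)/(0.44*cos(x)^2 + 1.45*cos(x) + 7.03)^2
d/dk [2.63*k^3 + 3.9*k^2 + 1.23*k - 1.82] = 7.89*k^2 + 7.8*k + 1.23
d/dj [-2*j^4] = -8*j^3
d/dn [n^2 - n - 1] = 2*n - 1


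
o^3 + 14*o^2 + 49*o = o*(o + 7)^2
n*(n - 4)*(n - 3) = n^3 - 7*n^2 + 12*n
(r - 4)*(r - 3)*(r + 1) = r^3 - 6*r^2 + 5*r + 12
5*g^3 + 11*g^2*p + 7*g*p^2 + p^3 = (g + p)^2*(5*g + p)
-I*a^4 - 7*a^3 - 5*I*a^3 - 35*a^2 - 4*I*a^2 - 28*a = a*(a + 4)*(a - 7*I)*(-I*a - I)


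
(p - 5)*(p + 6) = p^2 + p - 30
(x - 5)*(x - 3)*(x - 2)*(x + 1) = x^4 - 9*x^3 + 21*x^2 + x - 30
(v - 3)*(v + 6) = v^2 + 3*v - 18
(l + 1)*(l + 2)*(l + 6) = l^3 + 9*l^2 + 20*l + 12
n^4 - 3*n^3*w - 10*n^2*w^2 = n^2*(n - 5*w)*(n + 2*w)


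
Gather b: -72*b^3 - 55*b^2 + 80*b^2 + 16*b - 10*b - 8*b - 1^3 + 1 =-72*b^3 + 25*b^2 - 2*b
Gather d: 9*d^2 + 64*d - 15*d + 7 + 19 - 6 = 9*d^2 + 49*d + 20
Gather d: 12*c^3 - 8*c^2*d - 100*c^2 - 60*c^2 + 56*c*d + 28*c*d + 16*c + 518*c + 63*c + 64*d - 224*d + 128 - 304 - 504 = 12*c^3 - 160*c^2 + 597*c + d*(-8*c^2 + 84*c - 160) - 680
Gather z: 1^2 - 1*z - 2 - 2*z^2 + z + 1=-2*z^2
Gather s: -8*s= -8*s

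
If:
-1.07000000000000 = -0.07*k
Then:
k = 15.29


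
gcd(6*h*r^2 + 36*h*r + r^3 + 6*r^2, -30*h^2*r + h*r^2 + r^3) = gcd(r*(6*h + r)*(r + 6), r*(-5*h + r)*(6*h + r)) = 6*h*r + r^2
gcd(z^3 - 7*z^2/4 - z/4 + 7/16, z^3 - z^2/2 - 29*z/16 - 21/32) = z^2 - 5*z/4 - 7/8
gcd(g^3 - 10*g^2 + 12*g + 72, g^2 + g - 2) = g + 2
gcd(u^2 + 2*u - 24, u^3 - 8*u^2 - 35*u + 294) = u + 6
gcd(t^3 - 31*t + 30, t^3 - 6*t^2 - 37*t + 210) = t^2 + t - 30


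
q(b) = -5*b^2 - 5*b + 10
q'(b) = -10*b - 5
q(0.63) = 4.87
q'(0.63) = -11.30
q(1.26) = -4.24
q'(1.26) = -17.60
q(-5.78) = -128.14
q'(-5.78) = 52.80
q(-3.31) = -28.23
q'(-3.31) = 28.10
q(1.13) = -2.03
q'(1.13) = -16.30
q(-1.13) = 9.27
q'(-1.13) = 6.30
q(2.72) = -40.59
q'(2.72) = -32.20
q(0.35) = 7.64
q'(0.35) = -8.50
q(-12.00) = -650.00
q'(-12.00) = 115.00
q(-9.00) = -350.00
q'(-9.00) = 85.00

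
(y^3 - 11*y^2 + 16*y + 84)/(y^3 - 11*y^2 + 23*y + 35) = (y^2 - 4*y - 12)/(y^2 - 4*y - 5)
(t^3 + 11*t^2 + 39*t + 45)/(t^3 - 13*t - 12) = (t^2 + 8*t + 15)/(t^2 - 3*t - 4)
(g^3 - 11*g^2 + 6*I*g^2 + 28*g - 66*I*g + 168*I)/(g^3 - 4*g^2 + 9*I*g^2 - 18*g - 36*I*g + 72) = (g - 7)/(g + 3*I)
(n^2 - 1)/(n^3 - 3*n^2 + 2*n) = (n + 1)/(n*(n - 2))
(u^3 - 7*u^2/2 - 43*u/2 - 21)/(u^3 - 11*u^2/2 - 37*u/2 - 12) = (u^2 - 5*u - 14)/(u^2 - 7*u - 8)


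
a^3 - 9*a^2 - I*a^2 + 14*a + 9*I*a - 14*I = (a - 7)*(a - 2)*(a - I)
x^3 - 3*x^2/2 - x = x*(x - 2)*(x + 1/2)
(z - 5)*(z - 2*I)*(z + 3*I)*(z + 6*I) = z^4 - 5*z^3 + 7*I*z^3 - 35*I*z^2 + 36*I*z - 180*I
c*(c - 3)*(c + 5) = c^3 + 2*c^2 - 15*c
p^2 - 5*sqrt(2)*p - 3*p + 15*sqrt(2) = (p - 3)*(p - 5*sqrt(2))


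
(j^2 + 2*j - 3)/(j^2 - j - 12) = (j - 1)/(j - 4)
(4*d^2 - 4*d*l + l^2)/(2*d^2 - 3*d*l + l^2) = (2*d - l)/(d - l)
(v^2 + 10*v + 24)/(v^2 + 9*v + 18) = (v + 4)/(v + 3)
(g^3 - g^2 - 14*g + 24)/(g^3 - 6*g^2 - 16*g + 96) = (g^2 - 5*g + 6)/(g^2 - 10*g + 24)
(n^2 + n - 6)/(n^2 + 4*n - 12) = (n + 3)/(n + 6)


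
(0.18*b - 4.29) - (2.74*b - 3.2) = -2.56*b - 1.09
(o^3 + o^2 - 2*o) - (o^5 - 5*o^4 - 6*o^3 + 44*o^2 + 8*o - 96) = -o^5 + 5*o^4 + 7*o^3 - 43*o^2 - 10*o + 96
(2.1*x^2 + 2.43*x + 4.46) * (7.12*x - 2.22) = 14.952*x^3 + 12.6396*x^2 + 26.3606*x - 9.9012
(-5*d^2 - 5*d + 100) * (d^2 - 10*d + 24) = -5*d^4 + 45*d^3 + 30*d^2 - 1120*d + 2400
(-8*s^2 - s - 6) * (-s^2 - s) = 8*s^4 + 9*s^3 + 7*s^2 + 6*s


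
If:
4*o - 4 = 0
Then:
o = 1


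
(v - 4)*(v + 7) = v^2 + 3*v - 28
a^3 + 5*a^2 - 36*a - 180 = (a - 6)*(a + 5)*(a + 6)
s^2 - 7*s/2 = s*(s - 7/2)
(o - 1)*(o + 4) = o^2 + 3*o - 4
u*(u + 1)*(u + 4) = u^3 + 5*u^2 + 4*u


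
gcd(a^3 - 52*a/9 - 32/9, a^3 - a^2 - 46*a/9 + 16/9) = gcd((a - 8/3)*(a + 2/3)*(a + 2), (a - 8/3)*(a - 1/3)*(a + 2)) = a^2 - 2*a/3 - 16/3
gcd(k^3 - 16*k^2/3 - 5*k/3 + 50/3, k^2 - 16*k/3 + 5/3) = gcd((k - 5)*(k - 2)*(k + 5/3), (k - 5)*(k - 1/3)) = k - 5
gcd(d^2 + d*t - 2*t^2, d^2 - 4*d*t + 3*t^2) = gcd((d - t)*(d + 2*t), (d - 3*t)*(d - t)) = -d + t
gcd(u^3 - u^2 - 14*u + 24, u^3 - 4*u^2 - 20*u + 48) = u^2 + 2*u - 8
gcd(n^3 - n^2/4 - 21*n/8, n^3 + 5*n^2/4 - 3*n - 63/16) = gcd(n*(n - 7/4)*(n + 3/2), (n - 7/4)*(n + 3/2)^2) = n^2 - n/4 - 21/8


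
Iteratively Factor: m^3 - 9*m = (m + 3)*(m^2 - 3*m) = m*(m + 3)*(m - 3)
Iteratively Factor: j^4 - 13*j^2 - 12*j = (j + 1)*(j^3 - j^2 - 12*j) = j*(j + 1)*(j^2 - j - 12) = j*(j + 1)*(j + 3)*(j - 4)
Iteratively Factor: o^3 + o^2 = (o)*(o^2 + o) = o*(o + 1)*(o)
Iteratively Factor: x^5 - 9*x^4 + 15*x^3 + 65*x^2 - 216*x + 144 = (x - 1)*(x^4 - 8*x^3 + 7*x^2 + 72*x - 144) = (x - 4)*(x - 1)*(x^3 - 4*x^2 - 9*x + 36) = (x - 4)*(x - 1)*(x + 3)*(x^2 - 7*x + 12) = (x - 4)^2*(x - 1)*(x + 3)*(x - 3)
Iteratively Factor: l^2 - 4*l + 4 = (l - 2)*(l - 2)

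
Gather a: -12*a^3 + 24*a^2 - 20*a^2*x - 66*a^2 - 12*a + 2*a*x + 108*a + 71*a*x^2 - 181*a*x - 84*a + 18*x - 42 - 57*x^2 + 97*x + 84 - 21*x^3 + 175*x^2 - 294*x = -12*a^3 + a^2*(-20*x - 42) + a*(71*x^2 - 179*x + 12) - 21*x^3 + 118*x^2 - 179*x + 42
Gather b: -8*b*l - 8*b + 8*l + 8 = b*(-8*l - 8) + 8*l + 8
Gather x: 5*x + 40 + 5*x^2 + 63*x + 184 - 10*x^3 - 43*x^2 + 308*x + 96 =-10*x^3 - 38*x^2 + 376*x + 320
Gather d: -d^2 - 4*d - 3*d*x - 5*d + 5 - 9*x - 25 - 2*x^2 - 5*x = -d^2 + d*(-3*x - 9) - 2*x^2 - 14*x - 20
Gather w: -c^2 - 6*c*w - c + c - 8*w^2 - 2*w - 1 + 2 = -c^2 - 8*w^2 + w*(-6*c - 2) + 1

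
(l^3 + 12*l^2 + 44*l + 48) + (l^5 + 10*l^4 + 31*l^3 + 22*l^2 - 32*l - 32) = l^5 + 10*l^4 + 32*l^3 + 34*l^2 + 12*l + 16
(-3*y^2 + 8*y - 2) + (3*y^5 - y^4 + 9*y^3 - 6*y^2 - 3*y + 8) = 3*y^5 - y^4 + 9*y^3 - 9*y^2 + 5*y + 6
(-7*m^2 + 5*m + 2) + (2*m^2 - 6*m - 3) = -5*m^2 - m - 1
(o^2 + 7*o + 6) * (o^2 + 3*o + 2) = o^4 + 10*o^3 + 29*o^2 + 32*o + 12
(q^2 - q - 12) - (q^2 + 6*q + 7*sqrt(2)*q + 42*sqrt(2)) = -7*sqrt(2)*q - 7*q - 42*sqrt(2) - 12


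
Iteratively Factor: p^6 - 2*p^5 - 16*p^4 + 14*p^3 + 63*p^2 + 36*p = (p + 3)*(p^5 - 5*p^4 - p^3 + 17*p^2 + 12*p) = (p - 3)*(p + 3)*(p^4 - 2*p^3 - 7*p^2 - 4*p) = (p - 3)*(p + 1)*(p + 3)*(p^3 - 3*p^2 - 4*p) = (p - 4)*(p - 3)*(p + 1)*(p + 3)*(p^2 + p) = p*(p - 4)*(p - 3)*(p + 1)*(p + 3)*(p + 1)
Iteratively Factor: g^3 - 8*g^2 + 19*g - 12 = (g - 4)*(g^2 - 4*g + 3) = (g - 4)*(g - 3)*(g - 1)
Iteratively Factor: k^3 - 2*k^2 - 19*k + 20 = (k - 1)*(k^2 - k - 20) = (k - 5)*(k - 1)*(k + 4)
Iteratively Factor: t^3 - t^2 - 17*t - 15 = (t - 5)*(t^2 + 4*t + 3) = (t - 5)*(t + 1)*(t + 3)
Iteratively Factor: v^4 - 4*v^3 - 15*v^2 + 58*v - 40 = (v + 4)*(v^3 - 8*v^2 + 17*v - 10) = (v - 1)*(v + 4)*(v^2 - 7*v + 10) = (v - 2)*(v - 1)*(v + 4)*(v - 5)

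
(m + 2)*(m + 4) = m^2 + 6*m + 8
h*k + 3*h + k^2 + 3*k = (h + k)*(k + 3)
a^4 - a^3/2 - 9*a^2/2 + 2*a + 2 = (a - 2)*(a - 1)*(a + 1/2)*(a + 2)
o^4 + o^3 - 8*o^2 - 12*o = o*(o - 3)*(o + 2)^2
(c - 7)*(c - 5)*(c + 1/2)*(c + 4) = c^4 - 15*c^3/2 - 17*c^2 + 267*c/2 + 70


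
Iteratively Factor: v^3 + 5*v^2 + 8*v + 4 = (v + 2)*(v^2 + 3*v + 2) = (v + 2)^2*(v + 1)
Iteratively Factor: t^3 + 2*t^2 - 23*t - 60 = (t + 3)*(t^2 - t - 20) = (t - 5)*(t + 3)*(t + 4)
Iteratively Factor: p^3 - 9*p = (p + 3)*(p^2 - 3*p) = (p - 3)*(p + 3)*(p)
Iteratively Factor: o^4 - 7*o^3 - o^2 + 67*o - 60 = (o - 1)*(o^3 - 6*o^2 - 7*o + 60) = (o - 4)*(o - 1)*(o^2 - 2*o - 15) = (o - 5)*(o - 4)*(o - 1)*(o + 3)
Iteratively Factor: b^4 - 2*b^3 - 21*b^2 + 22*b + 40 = (b - 2)*(b^3 - 21*b - 20) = (b - 2)*(b + 4)*(b^2 - 4*b - 5) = (b - 5)*(b - 2)*(b + 4)*(b + 1)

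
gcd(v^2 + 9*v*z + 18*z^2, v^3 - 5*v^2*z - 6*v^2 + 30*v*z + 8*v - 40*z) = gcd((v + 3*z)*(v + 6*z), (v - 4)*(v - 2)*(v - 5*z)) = 1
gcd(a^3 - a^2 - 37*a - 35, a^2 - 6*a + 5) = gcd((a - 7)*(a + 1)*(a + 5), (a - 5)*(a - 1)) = 1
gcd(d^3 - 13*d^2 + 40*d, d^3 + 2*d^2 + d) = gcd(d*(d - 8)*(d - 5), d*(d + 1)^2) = d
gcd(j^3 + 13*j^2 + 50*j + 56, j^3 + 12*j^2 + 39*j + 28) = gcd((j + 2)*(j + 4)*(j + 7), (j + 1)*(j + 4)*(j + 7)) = j^2 + 11*j + 28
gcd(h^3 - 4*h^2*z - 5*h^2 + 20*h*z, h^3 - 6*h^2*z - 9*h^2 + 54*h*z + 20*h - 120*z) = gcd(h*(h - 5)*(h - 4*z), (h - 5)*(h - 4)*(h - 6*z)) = h - 5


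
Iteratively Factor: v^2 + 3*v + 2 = (v + 2)*(v + 1)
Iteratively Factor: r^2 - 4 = (r + 2)*(r - 2)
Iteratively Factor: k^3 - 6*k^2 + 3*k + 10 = (k - 5)*(k^2 - k - 2) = (k - 5)*(k + 1)*(k - 2)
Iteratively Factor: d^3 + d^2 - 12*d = (d - 3)*(d^2 + 4*d) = d*(d - 3)*(d + 4)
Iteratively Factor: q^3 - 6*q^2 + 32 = (q + 2)*(q^2 - 8*q + 16) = (q - 4)*(q + 2)*(q - 4)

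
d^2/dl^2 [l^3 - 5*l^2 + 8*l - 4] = 6*l - 10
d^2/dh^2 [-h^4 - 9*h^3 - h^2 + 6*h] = -12*h^2 - 54*h - 2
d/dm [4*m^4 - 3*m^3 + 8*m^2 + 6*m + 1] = 16*m^3 - 9*m^2 + 16*m + 6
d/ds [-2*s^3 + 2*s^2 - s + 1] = -6*s^2 + 4*s - 1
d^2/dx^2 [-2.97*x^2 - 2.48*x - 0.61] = -5.94000000000000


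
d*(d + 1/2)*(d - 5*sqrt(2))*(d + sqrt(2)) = d^4 - 4*sqrt(2)*d^3 + d^3/2 - 10*d^2 - 2*sqrt(2)*d^2 - 5*d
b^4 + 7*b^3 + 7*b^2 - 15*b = b*(b - 1)*(b + 3)*(b + 5)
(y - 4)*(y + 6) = y^2 + 2*y - 24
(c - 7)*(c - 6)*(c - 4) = c^3 - 17*c^2 + 94*c - 168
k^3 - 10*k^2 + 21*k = k*(k - 7)*(k - 3)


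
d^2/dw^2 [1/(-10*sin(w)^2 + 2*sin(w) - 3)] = 2*(200*sin(w)^4 - 30*sin(w)^3 - 358*sin(w)^2 + 63*sin(w) + 26)/(10*sin(w)^2 - 2*sin(w) + 3)^3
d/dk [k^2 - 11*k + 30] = 2*k - 11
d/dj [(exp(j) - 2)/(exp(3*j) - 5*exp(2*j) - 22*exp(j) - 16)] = ((exp(j) - 2)*(-3*exp(2*j) + 10*exp(j) + 22) + exp(3*j) - 5*exp(2*j) - 22*exp(j) - 16)*exp(j)/(-exp(3*j) + 5*exp(2*j) + 22*exp(j) + 16)^2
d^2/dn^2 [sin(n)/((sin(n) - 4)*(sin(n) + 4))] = -(sin(n)^4 + 94*sin(n)^2 + 160)*sin(n)/((sin(n) - 4)^3*(sin(n) + 4)^3)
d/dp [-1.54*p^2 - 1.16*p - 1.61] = -3.08*p - 1.16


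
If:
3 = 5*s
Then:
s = 3/5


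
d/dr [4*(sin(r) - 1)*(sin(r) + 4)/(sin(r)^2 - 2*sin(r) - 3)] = 4*(-5*sin(r)^2 + 2*sin(r) - 17)*cos(r)/((sin(r) - 3)^2*(sin(r) + 1)^2)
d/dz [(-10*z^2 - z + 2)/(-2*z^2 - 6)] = (-z^2 + 64*z + 3)/(2*(z^4 + 6*z^2 + 9))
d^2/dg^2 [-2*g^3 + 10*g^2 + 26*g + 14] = 20 - 12*g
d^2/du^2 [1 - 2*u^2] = -4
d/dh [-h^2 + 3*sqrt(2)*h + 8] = -2*h + 3*sqrt(2)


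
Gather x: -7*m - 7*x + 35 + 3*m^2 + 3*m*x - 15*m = 3*m^2 - 22*m + x*(3*m - 7) + 35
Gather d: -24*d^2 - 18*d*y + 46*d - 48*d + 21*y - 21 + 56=-24*d^2 + d*(-18*y - 2) + 21*y + 35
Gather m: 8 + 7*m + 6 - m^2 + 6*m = -m^2 + 13*m + 14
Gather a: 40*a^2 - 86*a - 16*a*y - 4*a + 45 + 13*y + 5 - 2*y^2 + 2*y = 40*a^2 + a*(-16*y - 90) - 2*y^2 + 15*y + 50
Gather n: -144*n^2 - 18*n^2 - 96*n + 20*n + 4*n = -162*n^2 - 72*n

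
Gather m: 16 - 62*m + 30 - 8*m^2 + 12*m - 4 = -8*m^2 - 50*m + 42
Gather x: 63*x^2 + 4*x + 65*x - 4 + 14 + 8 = 63*x^2 + 69*x + 18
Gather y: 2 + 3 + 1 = 6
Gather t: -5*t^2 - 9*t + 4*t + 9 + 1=-5*t^2 - 5*t + 10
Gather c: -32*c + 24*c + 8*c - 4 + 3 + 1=0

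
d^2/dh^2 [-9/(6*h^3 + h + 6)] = 18*(18*h*(6*h^3 + h + 6) - (18*h^2 + 1)^2)/(6*h^3 + h + 6)^3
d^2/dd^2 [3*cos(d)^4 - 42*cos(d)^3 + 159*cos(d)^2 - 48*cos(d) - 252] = -48*sin(d)^4 + 696*sin(d)^2 + 159*cos(d)/2 + 189*cos(3*d)/2 - 330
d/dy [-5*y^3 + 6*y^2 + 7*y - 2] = -15*y^2 + 12*y + 7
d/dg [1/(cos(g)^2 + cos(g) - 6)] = (2*cos(g) + 1)*sin(g)/(cos(g)^2 + cos(g) - 6)^2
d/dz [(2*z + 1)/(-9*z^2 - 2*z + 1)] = 2*(9*z^2 + 9*z + 2)/(81*z^4 + 36*z^3 - 14*z^2 - 4*z + 1)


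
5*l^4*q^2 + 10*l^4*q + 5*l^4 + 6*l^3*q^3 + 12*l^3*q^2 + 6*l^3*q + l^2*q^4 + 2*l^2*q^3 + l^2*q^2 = (l + q)*(5*l + q)*(l*q + l)^2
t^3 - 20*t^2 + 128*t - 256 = (t - 8)^2*(t - 4)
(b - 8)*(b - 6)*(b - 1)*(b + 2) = b^4 - 13*b^3 + 32*b^2 + 76*b - 96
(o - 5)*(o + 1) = o^2 - 4*o - 5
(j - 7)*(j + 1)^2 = j^3 - 5*j^2 - 13*j - 7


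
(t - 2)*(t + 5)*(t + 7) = t^3 + 10*t^2 + 11*t - 70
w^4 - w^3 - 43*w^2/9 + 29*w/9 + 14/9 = (w - 7/3)*(w - 1)*(w + 1/3)*(w + 2)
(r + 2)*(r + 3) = r^2 + 5*r + 6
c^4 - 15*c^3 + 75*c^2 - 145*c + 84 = (c - 7)*(c - 4)*(c - 3)*(c - 1)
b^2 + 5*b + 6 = (b + 2)*(b + 3)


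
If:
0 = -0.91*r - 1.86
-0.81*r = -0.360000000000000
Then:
No Solution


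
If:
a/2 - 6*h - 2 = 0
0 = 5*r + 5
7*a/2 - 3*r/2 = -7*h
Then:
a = 10/49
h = -31/98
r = -1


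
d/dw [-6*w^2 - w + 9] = -12*w - 1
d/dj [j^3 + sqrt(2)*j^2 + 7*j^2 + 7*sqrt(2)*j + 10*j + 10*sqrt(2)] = 3*j^2 + 2*sqrt(2)*j + 14*j + 7*sqrt(2) + 10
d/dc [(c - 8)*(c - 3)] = 2*c - 11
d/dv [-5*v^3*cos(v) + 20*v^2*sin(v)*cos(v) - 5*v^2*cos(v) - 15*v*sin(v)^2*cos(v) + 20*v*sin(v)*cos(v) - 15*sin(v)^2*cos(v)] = 5*v^3*sin(v) + 5*v^2*sin(v) - 15*v^2*cos(v) + 20*v^2*cos(2*v) + 15*v*sin(v)/4 - 45*v*sin(3*v)/4 + 20*sqrt(2)*v*sin(2*v + pi/4) - 10*v*cos(v) + 10*sin(2*v) - 45*sin(3*v)/4 + 15*cos(3*v)/4 - 15*sqrt(2)*cos(v + pi/4)/4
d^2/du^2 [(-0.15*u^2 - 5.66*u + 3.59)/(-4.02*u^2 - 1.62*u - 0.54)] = (3.5527136788005e-15*u^4 + 180.982008*u^3 - 350.048736*u^2 - 213.997464*u - 13.072104)/(64.964808*u^6 + 78.539544*u^5 + 57.830112*u^4 + 25.351704*u^3 + 7.768224*u^2 + 1.417176*u + 0.157464)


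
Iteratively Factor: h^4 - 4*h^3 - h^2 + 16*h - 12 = (h - 1)*(h^3 - 3*h^2 - 4*h + 12) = (h - 2)*(h - 1)*(h^2 - h - 6) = (h - 3)*(h - 2)*(h - 1)*(h + 2)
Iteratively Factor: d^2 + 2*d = (d + 2)*(d)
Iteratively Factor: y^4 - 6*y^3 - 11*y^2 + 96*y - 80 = (y - 1)*(y^3 - 5*y^2 - 16*y + 80) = (y - 1)*(y + 4)*(y^2 - 9*y + 20) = (y - 5)*(y - 1)*(y + 4)*(y - 4)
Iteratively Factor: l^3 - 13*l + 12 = (l - 3)*(l^2 + 3*l - 4) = (l - 3)*(l + 4)*(l - 1)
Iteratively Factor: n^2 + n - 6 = (n + 3)*(n - 2)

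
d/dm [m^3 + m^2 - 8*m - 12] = 3*m^2 + 2*m - 8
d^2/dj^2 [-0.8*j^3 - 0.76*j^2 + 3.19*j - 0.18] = -4.8*j - 1.52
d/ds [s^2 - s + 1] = 2*s - 1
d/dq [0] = 0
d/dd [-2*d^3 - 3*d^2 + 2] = 6*d*(-d - 1)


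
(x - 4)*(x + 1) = x^2 - 3*x - 4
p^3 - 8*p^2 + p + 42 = (p - 7)*(p - 3)*(p + 2)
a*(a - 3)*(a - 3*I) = a^3 - 3*a^2 - 3*I*a^2 + 9*I*a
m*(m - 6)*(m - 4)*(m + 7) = m^4 - 3*m^3 - 46*m^2 + 168*m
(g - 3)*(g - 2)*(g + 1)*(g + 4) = g^4 - 15*g^2 + 10*g + 24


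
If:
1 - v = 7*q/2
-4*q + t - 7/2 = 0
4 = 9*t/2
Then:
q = -47/72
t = 8/9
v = 473/144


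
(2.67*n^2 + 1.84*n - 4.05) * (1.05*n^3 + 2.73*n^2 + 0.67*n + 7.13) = 2.8035*n^5 + 9.2211*n^4 + 2.5596*n^3 + 9.2134*n^2 + 10.4057*n - 28.8765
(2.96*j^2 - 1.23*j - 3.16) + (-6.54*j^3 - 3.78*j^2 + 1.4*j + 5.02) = -6.54*j^3 - 0.82*j^2 + 0.17*j + 1.86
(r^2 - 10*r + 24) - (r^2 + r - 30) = 54 - 11*r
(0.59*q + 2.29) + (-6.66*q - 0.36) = 1.93 - 6.07*q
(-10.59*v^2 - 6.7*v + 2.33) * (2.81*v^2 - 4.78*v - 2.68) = -29.7579*v^4 + 31.7932*v^3 + 66.9545*v^2 + 6.8186*v - 6.2444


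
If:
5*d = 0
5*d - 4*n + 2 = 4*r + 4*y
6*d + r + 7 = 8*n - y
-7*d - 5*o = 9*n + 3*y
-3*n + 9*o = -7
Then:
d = 0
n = 5/6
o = -1/2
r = 4/3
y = -5/3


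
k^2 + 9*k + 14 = (k + 2)*(k + 7)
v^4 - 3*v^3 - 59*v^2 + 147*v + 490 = (v - 7)*(v - 5)*(v + 2)*(v + 7)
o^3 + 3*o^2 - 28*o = o*(o - 4)*(o + 7)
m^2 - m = m*(m - 1)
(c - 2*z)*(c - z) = c^2 - 3*c*z + 2*z^2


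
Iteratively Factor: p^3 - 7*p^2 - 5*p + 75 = (p - 5)*(p^2 - 2*p - 15) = (p - 5)^2*(p + 3)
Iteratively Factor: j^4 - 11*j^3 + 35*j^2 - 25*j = (j - 5)*(j^3 - 6*j^2 + 5*j) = (j - 5)^2*(j^2 - j) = j*(j - 5)^2*(j - 1)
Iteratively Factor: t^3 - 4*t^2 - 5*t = (t)*(t^2 - 4*t - 5) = t*(t + 1)*(t - 5)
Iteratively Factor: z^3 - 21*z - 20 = (z + 4)*(z^2 - 4*z - 5) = (z + 1)*(z + 4)*(z - 5)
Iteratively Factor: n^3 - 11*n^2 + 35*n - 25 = (n - 1)*(n^2 - 10*n + 25) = (n - 5)*(n - 1)*(n - 5)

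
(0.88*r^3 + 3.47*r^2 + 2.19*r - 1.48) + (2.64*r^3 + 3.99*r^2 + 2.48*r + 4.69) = 3.52*r^3 + 7.46*r^2 + 4.67*r + 3.21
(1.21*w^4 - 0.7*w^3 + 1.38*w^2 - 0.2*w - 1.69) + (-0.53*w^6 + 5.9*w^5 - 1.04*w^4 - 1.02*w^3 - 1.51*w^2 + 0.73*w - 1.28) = -0.53*w^6 + 5.9*w^5 + 0.17*w^4 - 1.72*w^3 - 0.13*w^2 + 0.53*w - 2.97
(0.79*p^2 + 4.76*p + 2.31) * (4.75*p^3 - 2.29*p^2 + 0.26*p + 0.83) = 3.7525*p^5 + 20.8009*p^4 + 0.277500000000002*p^3 - 3.3966*p^2 + 4.5514*p + 1.9173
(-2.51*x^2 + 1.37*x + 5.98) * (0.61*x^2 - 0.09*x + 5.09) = -1.5311*x^4 + 1.0616*x^3 - 9.2514*x^2 + 6.4351*x + 30.4382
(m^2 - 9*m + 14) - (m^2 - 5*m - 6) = 20 - 4*m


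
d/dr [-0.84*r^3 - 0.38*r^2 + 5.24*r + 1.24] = -2.52*r^2 - 0.76*r + 5.24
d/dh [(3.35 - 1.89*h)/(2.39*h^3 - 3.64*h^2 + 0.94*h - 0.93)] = (9.0342*h^3 - 30.8991*h^2 + 24.388*h - 1.3913)/(5.7121*h^6 - 17.3992*h^5 + 17.7428*h^4 - 11.2886*h^3 + 7.654*h^2 - 1.7484*h + 0.8649)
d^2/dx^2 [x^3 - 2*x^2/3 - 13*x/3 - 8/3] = 6*x - 4/3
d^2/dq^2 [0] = 0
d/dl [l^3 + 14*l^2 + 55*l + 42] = 3*l^2 + 28*l + 55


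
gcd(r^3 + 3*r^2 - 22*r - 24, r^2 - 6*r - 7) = r + 1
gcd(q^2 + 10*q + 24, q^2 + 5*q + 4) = q + 4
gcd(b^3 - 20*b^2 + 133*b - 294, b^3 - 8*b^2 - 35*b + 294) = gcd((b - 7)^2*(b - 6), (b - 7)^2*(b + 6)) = b^2 - 14*b + 49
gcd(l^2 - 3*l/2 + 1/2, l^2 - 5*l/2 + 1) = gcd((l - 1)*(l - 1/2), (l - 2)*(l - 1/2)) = l - 1/2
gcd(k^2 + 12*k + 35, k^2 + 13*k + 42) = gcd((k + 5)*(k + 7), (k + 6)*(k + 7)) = k + 7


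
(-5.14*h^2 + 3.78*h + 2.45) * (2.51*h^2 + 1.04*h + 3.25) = -12.9014*h^4 + 4.1422*h^3 - 6.6243*h^2 + 14.833*h + 7.9625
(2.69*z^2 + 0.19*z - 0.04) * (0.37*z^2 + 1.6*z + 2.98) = 0.9953*z^4 + 4.3743*z^3 + 8.3054*z^2 + 0.5022*z - 0.1192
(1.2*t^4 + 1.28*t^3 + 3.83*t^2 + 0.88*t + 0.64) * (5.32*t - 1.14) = 6.384*t^5 + 5.4416*t^4 + 18.9164*t^3 + 0.3154*t^2 + 2.4016*t - 0.7296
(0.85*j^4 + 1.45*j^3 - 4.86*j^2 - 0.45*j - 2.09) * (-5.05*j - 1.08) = -4.2925*j^5 - 8.2405*j^4 + 22.977*j^3 + 7.5213*j^2 + 11.0405*j + 2.2572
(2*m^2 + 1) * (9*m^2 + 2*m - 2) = 18*m^4 + 4*m^3 + 5*m^2 + 2*m - 2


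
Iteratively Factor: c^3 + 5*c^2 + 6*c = (c + 2)*(c^2 + 3*c) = c*(c + 2)*(c + 3)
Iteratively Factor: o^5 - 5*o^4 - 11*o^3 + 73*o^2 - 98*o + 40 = (o - 5)*(o^4 - 11*o^2 + 18*o - 8) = (o - 5)*(o - 1)*(o^3 + o^2 - 10*o + 8) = (o - 5)*(o - 1)*(o + 4)*(o^2 - 3*o + 2) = (o - 5)*(o - 2)*(o - 1)*(o + 4)*(o - 1)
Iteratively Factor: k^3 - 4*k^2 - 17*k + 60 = (k + 4)*(k^2 - 8*k + 15) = (k - 5)*(k + 4)*(k - 3)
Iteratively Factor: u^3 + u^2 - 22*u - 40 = (u + 4)*(u^2 - 3*u - 10) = (u - 5)*(u + 4)*(u + 2)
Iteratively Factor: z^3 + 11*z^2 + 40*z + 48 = (z + 4)*(z^2 + 7*z + 12) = (z + 3)*(z + 4)*(z + 4)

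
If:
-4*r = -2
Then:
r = 1/2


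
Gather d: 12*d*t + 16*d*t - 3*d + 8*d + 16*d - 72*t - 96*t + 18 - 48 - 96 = d*(28*t + 21) - 168*t - 126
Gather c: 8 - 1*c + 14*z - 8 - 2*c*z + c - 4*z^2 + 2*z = -2*c*z - 4*z^2 + 16*z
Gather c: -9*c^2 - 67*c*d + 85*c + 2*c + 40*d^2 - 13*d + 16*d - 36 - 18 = -9*c^2 + c*(87 - 67*d) + 40*d^2 + 3*d - 54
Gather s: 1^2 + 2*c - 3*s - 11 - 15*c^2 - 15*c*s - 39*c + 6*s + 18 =-15*c^2 - 37*c + s*(3 - 15*c) + 8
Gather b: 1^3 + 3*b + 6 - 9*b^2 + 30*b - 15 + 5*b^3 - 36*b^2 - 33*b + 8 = 5*b^3 - 45*b^2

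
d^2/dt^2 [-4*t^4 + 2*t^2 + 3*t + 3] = 4 - 48*t^2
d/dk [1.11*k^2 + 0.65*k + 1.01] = 2.22*k + 0.65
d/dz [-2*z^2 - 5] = -4*z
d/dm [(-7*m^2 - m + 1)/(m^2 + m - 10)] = 3*(-2*m^2 + 46*m + 3)/(m^4 + 2*m^3 - 19*m^2 - 20*m + 100)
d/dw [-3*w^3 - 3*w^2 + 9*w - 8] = -9*w^2 - 6*w + 9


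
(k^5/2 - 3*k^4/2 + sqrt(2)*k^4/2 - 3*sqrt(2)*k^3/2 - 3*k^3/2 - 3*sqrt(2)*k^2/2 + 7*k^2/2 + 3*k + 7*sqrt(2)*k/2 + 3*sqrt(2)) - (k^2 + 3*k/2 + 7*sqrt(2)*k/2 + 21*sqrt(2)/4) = k^5/2 - 3*k^4/2 + sqrt(2)*k^4/2 - 3*sqrt(2)*k^3/2 - 3*k^3/2 - 3*sqrt(2)*k^2/2 + 5*k^2/2 + 3*k/2 - 9*sqrt(2)/4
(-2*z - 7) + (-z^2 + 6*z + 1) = -z^2 + 4*z - 6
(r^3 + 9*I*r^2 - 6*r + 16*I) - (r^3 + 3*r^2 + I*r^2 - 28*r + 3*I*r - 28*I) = -3*r^2 + 8*I*r^2 + 22*r - 3*I*r + 44*I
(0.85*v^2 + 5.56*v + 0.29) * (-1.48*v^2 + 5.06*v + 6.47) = -1.258*v^4 - 3.9278*v^3 + 33.2039*v^2 + 37.4406*v + 1.8763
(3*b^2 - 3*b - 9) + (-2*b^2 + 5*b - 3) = b^2 + 2*b - 12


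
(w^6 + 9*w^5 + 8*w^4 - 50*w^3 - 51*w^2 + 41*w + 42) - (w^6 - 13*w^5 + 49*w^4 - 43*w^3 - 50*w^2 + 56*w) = 22*w^5 - 41*w^4 - 7*w^3 - w^2 - 15*w + 42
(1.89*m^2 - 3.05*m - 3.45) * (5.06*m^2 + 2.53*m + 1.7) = 9.5634*m^4 - 10.6513*m^3 - 21.9605*m^2 - 13.9135*m - 5.865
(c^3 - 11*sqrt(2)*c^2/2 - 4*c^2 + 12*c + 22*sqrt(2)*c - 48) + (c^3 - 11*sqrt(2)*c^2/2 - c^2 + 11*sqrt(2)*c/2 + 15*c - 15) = 2*c^3 - 11*sqrt(2)*c^2 - 5*c^2 + 27*c + 55*sqrt(2)*c/2 - 63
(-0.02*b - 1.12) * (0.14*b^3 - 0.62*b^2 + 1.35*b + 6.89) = -0.0028*b^4 - 0.1444*b^3 + 0.6674*b^2 - 1.6498*b - 7.7168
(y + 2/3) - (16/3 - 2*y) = 3*y - 14/3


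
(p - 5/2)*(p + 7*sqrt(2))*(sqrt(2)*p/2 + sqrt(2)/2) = sqrt(2)*p^3/2 - 3*sqrt(2)*p^2/4 + 7*p^2 - 21*p/2 - 5*sqrt(2)*p/4 - 35/2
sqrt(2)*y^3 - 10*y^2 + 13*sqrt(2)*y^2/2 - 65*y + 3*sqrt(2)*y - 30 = (y + 6)*(y - 5*sqrt(2))*(sqrt(2)*y + sqrt(2)/2)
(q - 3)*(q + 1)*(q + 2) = q^3 - 7*q - 6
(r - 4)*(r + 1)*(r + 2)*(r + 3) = r^4 + 2*r^3 - 13*r^2 - 38*r - 24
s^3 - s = s*(s - 1)*(s + 1)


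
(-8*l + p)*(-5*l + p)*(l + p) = 40*l^3 + 27*l^2*p - 12*l*p^2 + p^3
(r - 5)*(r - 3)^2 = r^3 - 11*r^2 + 39*r - 45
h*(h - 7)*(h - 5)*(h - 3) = h^4 - 15*h^3 + 71*h^2 - 105*h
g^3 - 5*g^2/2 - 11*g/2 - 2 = (g - 4)*(g + 1/2)*(g + 1)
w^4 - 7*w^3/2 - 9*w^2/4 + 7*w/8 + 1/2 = (w - 4)*(w - 1/2)*(w + 1/2)^2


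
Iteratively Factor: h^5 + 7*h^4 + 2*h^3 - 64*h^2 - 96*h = (h + 4)*(h^4 + 3*h^3 - 10*h^2 - 24*h) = h*(h + 4)*(h^3 + 3*h^2 - 10*h - 24) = h*(h + 2)*(h + 4)*(h^2 + h - 12) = h*(h - 3)*(h + 2)*(h + 4)*(h + 4)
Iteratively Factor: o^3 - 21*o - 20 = (o + 1)*(o^2 - o - 20) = (o - 5)*(o + 1)*(o + 4)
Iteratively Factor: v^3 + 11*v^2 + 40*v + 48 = (v + 4)*(v^2 + 7*v + 12) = (v + 4)^2*(v + 3)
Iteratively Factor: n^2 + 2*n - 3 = (n + 3)*(n - 1)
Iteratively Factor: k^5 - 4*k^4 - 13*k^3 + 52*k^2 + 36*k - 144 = (k + 2)*(k^4 - 6*k^3 - k^2 + 54*k - 72) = (k + 2)*(k + 3)*(k^3 - 9*k^2 + 26*k - 24) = (k - 4)*(k + 2)*(k + 3)*(k^2 - 5*k + 6) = (k - 4)*(k - 3)*(k + 2)*(k + 3)*(k - 2)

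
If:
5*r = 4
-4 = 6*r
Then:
No Solution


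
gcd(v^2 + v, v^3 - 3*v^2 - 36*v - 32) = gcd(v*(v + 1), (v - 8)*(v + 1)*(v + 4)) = v + 1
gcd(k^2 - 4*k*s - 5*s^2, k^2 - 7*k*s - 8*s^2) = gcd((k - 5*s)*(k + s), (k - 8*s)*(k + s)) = k + s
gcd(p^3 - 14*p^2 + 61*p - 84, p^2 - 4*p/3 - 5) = p - 3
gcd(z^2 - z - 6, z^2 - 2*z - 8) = z + 2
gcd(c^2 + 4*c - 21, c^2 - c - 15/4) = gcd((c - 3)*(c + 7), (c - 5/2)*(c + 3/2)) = 1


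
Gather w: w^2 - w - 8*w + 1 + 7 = w^2 - 9*w + 8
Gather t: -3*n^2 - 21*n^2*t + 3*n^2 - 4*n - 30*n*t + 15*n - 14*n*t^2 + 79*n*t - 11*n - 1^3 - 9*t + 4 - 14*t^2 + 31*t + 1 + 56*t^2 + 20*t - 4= t^2*(42 - 14*n) + t*(-21*n^2 + 49*n + 42)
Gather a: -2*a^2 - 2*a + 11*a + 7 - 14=-2*a^2 + 9*a - 7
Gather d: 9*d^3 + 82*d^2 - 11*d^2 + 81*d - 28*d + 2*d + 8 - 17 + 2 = 9*d^3 + 71*d^2 + 55*d - 7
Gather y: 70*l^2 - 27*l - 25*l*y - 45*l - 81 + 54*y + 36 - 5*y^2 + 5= 70*l^2 - 72*l - 5*y^2 + y*(54 - 25*l) - 40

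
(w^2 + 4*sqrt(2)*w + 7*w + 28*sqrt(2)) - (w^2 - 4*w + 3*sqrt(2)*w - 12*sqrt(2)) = sqrt(2)*w + 11*w + 40*sqrt(2)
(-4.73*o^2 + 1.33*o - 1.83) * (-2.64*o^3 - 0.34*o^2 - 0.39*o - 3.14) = 12.4872*o^5 - 1.903*o^4 + 6.2237*o^3 + 14.9557*o^2 - 3.4625*o + 5.7462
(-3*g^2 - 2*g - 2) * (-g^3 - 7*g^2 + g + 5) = 3*g^5 + 23*g^4 + 13*g^3 - 3*g^2 - 12*g - 10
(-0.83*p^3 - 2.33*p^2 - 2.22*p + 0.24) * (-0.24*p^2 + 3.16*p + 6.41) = 0.1992*p^5 - 2.0636*p^4 - 12.1503*p^3 - 22.0081*p^2 - 13.4718*p + 1.5384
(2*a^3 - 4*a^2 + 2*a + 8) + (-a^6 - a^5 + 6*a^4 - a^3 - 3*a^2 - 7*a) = -a^6 - a^5 + 6*a^4 + a^3 - 7*a^2 - 5*a + 8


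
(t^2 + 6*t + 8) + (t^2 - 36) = 2*t^2 + 6*t - 28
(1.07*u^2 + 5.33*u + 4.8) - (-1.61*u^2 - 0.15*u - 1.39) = 2.68*u^2 + 5.48*u + 6.19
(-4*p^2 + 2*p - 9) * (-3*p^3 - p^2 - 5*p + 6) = 12*p^5 - 2*p^4 + 45*p^3 - 25*p^2 + 57*p - 54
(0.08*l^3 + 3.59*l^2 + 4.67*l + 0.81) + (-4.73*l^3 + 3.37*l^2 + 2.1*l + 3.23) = -4.65*l^3 + 6.96*l^2 + 6.77*l + 4.04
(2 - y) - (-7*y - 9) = 6*y + 11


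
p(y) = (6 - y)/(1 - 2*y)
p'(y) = -1/(1 - 2*y) + 2*(6 - y)/(1 - 2*y)^2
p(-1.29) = 2.04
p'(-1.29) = 0.86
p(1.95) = -1.40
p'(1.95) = 1.31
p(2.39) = -0.96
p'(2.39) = 0.77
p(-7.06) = 0.86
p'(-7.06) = 0.05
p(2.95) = -0.62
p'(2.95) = 0.46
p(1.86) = -1.52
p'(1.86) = 1.49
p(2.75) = -0.72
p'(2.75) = 0.54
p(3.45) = -0.43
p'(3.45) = 0.32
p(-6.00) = 0.92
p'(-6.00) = 0.07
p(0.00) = 6.00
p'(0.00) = 11.00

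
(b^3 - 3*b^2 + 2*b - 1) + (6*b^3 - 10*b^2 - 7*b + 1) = 7*b^3 - 13*b^2 - 5*b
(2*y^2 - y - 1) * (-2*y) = -4*y^3 + 2*y^2 + 2*y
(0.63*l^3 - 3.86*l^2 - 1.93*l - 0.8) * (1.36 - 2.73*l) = -1.7199*l^4 + 11.3946*l^3 + 0.0192999999999994*l^2 - 0.4408*l - 1.088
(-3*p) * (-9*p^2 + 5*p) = 27*p^3 - 15*p^2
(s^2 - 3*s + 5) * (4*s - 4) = 4*s^3 - 16*s^2 + 32*s - 20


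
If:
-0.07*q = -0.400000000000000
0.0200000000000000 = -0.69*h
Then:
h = -0.03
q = 5.71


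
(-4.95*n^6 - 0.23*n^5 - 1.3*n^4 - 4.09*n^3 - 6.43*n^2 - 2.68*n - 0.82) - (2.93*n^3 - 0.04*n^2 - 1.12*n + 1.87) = -4.95*n^6 - 0.23*n^5 - 1.3*n^4 - 7.02*n^3 - 6.39*n^2 - 1.56*n - 2.69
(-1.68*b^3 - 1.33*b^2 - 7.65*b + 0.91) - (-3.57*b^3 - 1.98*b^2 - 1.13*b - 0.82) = 1.89*b^3 + 0.65*b^2 - 6.52*b + 1.73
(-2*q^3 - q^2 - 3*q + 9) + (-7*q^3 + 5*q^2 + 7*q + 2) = -9*q^3 + 4*q^2 + 4*q + 11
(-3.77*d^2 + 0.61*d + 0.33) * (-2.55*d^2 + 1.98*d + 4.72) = 9.6135*d^4 - 9.0201*d^3 - 17.4281*d^2 + 3.5326*d + 1.5576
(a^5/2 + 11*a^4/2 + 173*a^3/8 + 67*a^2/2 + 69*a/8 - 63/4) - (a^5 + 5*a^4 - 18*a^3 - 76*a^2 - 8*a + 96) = -a^5/2 + a^4/2 + 317*a^3/8 + 219*a^2/2 + 133*a/8 - 447/4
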